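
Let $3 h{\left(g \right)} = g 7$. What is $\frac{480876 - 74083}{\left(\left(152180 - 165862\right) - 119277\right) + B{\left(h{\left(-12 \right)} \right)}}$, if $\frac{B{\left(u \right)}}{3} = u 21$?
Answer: $- \frac{406793}{134723} \approx -3.0195$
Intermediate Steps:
$h{\left(g \right)} = \frac{7 g}{3}$ ($h{\left(g \right)} = \frac{g 7}{3} = \frac{7 g}{3}$)
$B{\left(u \right)} = 63 u$ ($B{\left(u \right)} = 3 u 21 = 3 \cdot 21 u = 63 u$)
$\frac{480876 - 74083}{\left(\left(152180 - 165862\right) - 119277\right) + B{\left(h{\left(-12 \right)} \right)}} = \frac{480876 - 74083}{\left(\left(152180 - 165862\right) - 119277\right) + 63 \cdot \frac{7}{3} \left(-12\right)} = \frac{480876 - 74083}{\left(-13682 - 119277\right) + 63 \left(-28\right)} = \frac{406793}{-132959 - 1764} = \frac{406793}{-134723} = 406793 \left(- \frac{1}{134723}\right) = - \frac{406793}{134723}$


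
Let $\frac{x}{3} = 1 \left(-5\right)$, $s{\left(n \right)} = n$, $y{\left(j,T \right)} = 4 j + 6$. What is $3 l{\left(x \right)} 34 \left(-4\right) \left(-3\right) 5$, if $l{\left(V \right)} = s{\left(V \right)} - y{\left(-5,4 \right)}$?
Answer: $-6120$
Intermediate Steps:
$y{\left(j,T \right)} = 6 + 4 j$
$x = -15$ ($x = 3 \cdot 1 \left(-5\right) = 3 \left(-5\right) = -15$)
$l{\left(V \right)} = 14 + V$ ($l{\left(V \right)} = V - \left(6 + 4 \left(-5\right)\right) = V - \left(6 - 20\right) = V - -14 = V + 14 = 14 + V$)
$3 l{\left(x \right)} 34 \left(-4\right) \left(-3\right) 5 = 3 \left(14 - 15\right) 34 \left(-4\right) \left(-3\right) 5 = 3 \left(-1\right) 34 \cdot 12 \cdot 5 = \left(-3\right) 34 \cdot 60 = \left(-102\right) 60 = -6120$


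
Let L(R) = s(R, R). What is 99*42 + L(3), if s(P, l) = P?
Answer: 4161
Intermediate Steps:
L(R) = R
99*42 + L(3) = 99*42 + 3 = 4158 + 3 = 4161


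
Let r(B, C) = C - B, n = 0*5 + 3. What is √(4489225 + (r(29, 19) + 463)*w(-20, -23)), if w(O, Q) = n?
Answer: 2*√1122646 ≈ 2119.1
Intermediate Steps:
n = 3 (n = 0 + 3 = 3)
w(O, Q) = 3
√(4489225 + (r(29, 19) + 463)*w(-20, -23)) = √(4489225 + ((19 - 1*29) + 463)*3) = √(4489225 + ((19 - 29) + 463)*3) = √(4489225 + (-10 + 463)*3) = √(4489225 + 453*3) = √(4489225 + 1359) = √4490584 = 2*√1122646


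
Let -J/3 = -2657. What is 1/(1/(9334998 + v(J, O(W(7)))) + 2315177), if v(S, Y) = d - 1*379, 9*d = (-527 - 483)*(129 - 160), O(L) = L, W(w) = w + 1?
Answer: 84042881/194574145104946 ≈ 4.3193e-7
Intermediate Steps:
W(w) = 1 + w
J = 7971 (J = -3*(-2657) = 7971)
d = 31310/9 (d = ((-527 - 483)*(129 - 160))/9 = (-1010*(-31))/9 = (⅑)*31310 = 31310/9 ≈ 3478.9)
v(S, Y) = 27899/9 (v(S, Y) = 31310/9 - 1*379 = 31310/9 - 379 = 27899/9)
1/(1/(9334998 + v(J, O(W(7)))) + 2315177) = 1/(1/(9334998 + 27899/9) + 2315177) = 1/(1/(84042881/9) + 2315177) = 1/(9/84042881 + 2315177) = 1/(194574145104946/84042881) = 84042881/194574145104946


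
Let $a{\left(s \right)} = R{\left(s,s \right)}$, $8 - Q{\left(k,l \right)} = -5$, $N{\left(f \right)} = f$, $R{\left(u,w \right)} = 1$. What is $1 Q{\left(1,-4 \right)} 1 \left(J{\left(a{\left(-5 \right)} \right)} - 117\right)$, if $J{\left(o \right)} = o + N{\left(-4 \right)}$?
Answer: $-1560$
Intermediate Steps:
$Q{\left(k,l \right)} = 13$ ($Q{\left(k,l \right)} = 8 - -5 = 8 + 5 = 13$)
$a{\left(s \right)} = 1$
$J{\left(o \right)} = -4 + o$ ($J{\left(o \right)} = o - 4 = -4 + o$)
$1 Q{\left(1,-4 \right)} 1 \left(J{\left(a{\left(-5 \right)} \right)} - 117\right) = 1 \cdot 13 \cdot 1 \left(\left(-4 + 1\right) - 117\right) = 13 \cdot 1 \left(-3 - 117\right) = 13 \left(-120\right) = -1560$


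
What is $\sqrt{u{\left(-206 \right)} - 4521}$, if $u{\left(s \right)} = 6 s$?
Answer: $i \sqrt{5757} \approx 75.875 i$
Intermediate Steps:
$\sqrt{u{\left(-206 \right)} - 4521} = \sqrt{6 \left(-206\right) - 4521} = \sqrt{-1236 + \left(-6430 + 1909\right)} = \sqrt{-1236 - 4521} = \sqrt{-5757} = i \sqrt{5757}$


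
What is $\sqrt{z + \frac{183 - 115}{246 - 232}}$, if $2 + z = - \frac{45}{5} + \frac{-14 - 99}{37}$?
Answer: $\frac{i \sqrt{616938}}{259} \approx 3.0326 i$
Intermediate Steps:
$z = - \frac{520}{37}$ ($z = -2 - \left(9 - \frac{-14 - 99}{37}\right) = -2 - \left(9 - \left(-14 - 99\right) \frac{1}{37}\right) = -2 - \frac{446}{37} = - \frac{520}{37} \approx -14.054$)
$\sqrt{z + \frac{183 - 115}{246 - 232}} = \sqrt{- \frac{520}{37} + \frac{183 - 115}{246 - 232}} = \sqrt{- \frac{520}{37} + \frac{68}{14}} = \sqrt{- \frac{520}{37} + 68 \cdot \frac{1}{14}} = \sqrt{- \frac{520}{37} + \frac{34}{7}} = \sqrt{- \frac{2382}{259}} = \frac{i \sqrt{616938}}{259}$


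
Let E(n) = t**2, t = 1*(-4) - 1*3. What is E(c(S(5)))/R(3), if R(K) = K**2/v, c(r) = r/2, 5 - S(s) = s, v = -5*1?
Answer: -245/9 ≈ -27.222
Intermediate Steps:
v = -5
S(s) = 5 - s
t = -7 (t = -4 - 3 = -7)
c(r) = r/2 (c(r) = r*(1/2) = r/2)
E(n) = 49 (E(n) = (-7)**2 = 49)
R(K) = -K**2/5 (R(K) = K**2/(-5) = K**2*(-1/5) = -K**2/5)
E(c(S(5)))/R(3) = 49/((-1/5*3**2)) = 49/((-1/5*9)) = 49/(-9/5) = 49*(-5/9) = -245/9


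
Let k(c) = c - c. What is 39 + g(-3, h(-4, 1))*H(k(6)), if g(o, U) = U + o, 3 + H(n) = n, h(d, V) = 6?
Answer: 30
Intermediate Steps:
k(c) = 0
H(n) = -3 + n
39 + g(-3, h(-4, 1))*H(k(6)) = 39 + (6 - 3)*(-3 + 0) = 39 + 3*(-3) = 39 - 9 = 30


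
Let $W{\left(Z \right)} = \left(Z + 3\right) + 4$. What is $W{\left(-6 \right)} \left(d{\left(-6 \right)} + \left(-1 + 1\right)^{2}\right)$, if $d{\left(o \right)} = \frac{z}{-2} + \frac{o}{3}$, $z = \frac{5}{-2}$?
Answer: $- \frac{3}{4} \approx -0.75$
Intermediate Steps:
$z = - \frac{5}{2}$ ($z = 5 \left(- \frac{1}{2}\right) = - \frac{5}{2} \approx -2.5$)
$W{\left(Z \right)} = 7 + Z$ ($W{\left(Z \right)} = \left(3 + Z\right) + 4 = 7 + Z$)
$d{\left(o \right)} = \frac{5}{4} + \frac{o}{3}$ ($d{\left(o \right)} = - \frac{5}{2 \left(-2\right)} + \frac{o}{3} = \left(- \frac{5}{2}\right) \left(- \frac{1}{2}\right) + o \frac{1}{3} = \frac{5}{4} + \frac{o}{3}$)
$W{\left(-6 \right)} \left(d{\left(-6 \right)} + \left(-1 + 1\right)^{2}\right) = \left(7 - 6\right) \left(\left(\frac{5}{4} + \frac{1}{3} \left(-6\right)\right) + \left(-1 + 1\right)^{2}\right) = 1 \left(\left(\frac{5}{4} - 2\right) + 0^{2}\right) = 1 \left(- \frac{3}{4} + 0\right) = 1 \left(- \frac{3}{4}\right) = - \frac{3}{4}$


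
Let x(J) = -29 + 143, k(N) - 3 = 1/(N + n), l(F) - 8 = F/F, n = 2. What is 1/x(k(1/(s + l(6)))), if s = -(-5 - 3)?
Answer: 1/114 ≈ 0.0087719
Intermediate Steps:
l(F) = 9 (l(F) = 8 + F/F = 8 + 1 = 9)
s = 8 (s = -1*(-8) = 8)
k(N) = 3 + 1/(2 + N) (k(N) = 3 + 1/(N + 2) = 3 + 1/(2 + N))
x(J) = 114
1/x(k(1/(s + l(6)))) = 1/114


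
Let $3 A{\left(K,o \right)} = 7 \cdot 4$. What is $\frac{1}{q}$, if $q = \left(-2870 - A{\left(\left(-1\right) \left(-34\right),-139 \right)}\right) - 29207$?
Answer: $- \frac{3}{96259} \approx -3.1166 \cdot 10^{-5}$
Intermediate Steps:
$A{\left(K,o \right)} = \frac{28}{3}$ ($A{\left(K,o \right)} = \frac{7 \cdot 4}{3} = \frac{1}{3} \cdot 28 = \frac{28}{3}$)
$q = - \frac{96259}{3}$ ($q = \left(-2870 - \frac{28}{3}\right) - 29207 = - \frac{8638}{3} - 29207 = - \frac{96259}{3} \approx -32086.0$)
$\frac{1}{q} = \frac{1}{- \frac{96259}{3}} = - \frac{3}{96259}$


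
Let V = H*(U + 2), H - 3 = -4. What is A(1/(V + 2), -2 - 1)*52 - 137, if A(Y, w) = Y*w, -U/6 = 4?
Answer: -287/2 ≈ -143.50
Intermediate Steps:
U = -24 (U = -6*4 = -24)
H = -1 (H = 3 - 4 = -1)
V = 22 (V = -(-24 + 2) = -1*(-22) = 22)
A(1/(V + 2), -2 - 1)*52 - 137 = ((-2 - 1)/(22 + 2))*52 - 137 = (-3/24)*52 - 137 = ((1/24)*(-3))*52 - 137 = -⅛*52 - 137 = -13/2 - 137 = -287/2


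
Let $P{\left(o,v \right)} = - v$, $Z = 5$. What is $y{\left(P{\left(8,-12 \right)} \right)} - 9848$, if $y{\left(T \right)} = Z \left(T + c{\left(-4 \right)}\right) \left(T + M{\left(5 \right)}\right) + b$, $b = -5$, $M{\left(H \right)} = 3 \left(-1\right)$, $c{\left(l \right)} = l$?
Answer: $-9493$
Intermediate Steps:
$M{\left(H \right)} = -3$
$y{\left(T \right)} = -5 + 5 \left(-4 + T\right) \left(-3 + T\right)$ ($y{\left(T \right)} = 5 \left(T - 4\right) \left(T - 3\right) - 5 = 5 \left(-4 + T\right) \left(-3 + T\right) - 5 = -5 + 5 \left(-4 + T\right) \left(-3 + T\right)$)
$y{\left(P{\left(8,-12 \right)} \right)} - 9848 = \left(55 - 35 \left(\left(-1\right) \left(-12\right)\right) + 5 \left(\left(-1\right) \left(-12\right)\right)^{2}\right) - 9848 = \left(55 - 420 + 5 \cdot 12^{2}\right) - 9848 = \left(55 - 420 + 5 \cdot 144\right) - 9848 = \left(55 - 420 + 720\right) - 9848 = 355 - 9848 = -9493$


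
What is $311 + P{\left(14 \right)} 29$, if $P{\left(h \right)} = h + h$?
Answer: $1123$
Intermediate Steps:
$P{\left(h \right)} = 2 h$
$311 + P{\left(14 \right)} 29 = 311 + 2 \cdot 14 \cdot 29 = 311 + 28 \cdot 29 = 311 + 812 = 1123$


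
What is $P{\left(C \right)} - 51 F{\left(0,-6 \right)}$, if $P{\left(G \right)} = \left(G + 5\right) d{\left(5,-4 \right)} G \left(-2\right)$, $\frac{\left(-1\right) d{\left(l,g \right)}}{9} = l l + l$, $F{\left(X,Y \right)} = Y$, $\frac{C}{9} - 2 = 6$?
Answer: $2994066$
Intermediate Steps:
$C = 72$ ($C = 18 + 9 \cdot 6 = 18 + 54 = 72$)
$d{\left(l,g \right)} = - 9 l - 9 l^{2}$ ($d{\left(l,g \right)} = - 9 \left(l l + l\right) = - 9 \left(l^{2} + l\right) = - 9 \left(l + l^{2}\right) = - 9 l - 9 l^{2}$)
$P{\left(G \right)} = 540 G \left(5 + G\right)$ ($P{\left(G \right)} = \left(G + 5\right) \left(-9\right) 5 \left(1 + 5\right) G \left(-2\right) = \left(5 + G\right) \left(-9\right) 5 \cdot 6 G \left(-2\right) = \left(5 + G\right) - 270 G \left(-2\right) = \left(5 + G\right) 540 G = 540 G \left(5 + G\right)$)
$P{\left(C \right)} - 51 F{\left(0,-6 \right)} = 540 \cdot 72 \left(5 + 72\right) - -306 = 540 \cdot 72 \cdot 77 + 306 = 2993760 + 306 = 2994066$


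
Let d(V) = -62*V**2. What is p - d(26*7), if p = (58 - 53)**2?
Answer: 2053713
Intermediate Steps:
p = 25 (p = 5**2 = 25)
p - d(26*7) = 25 - (-62)*(26*7)**2 = 25 - (-62)*182**2 = 25 - (-62)*33124 = 25 - 1*(-2053688) = 25 + 2053688 = 2053713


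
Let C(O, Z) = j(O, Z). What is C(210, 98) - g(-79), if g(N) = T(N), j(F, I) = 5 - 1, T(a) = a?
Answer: 83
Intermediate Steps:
j(F, I) = 4
g(N) = N
C(O, Z) = 4
C(210, 98) - g(-79) = 4 - 1*(-79) = 4 + 79 = 83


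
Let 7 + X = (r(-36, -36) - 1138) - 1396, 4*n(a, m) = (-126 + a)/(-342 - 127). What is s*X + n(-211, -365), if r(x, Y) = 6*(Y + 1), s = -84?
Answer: 433513921/1876 ≈ 2.3108e+5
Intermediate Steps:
n(a, m) = 9/134 - a/1876 (n(a, m) = ((-126 + a)/(-342 - 127))/4 = ((-126 + a)/(-469))/4 = ((-126 + a)*(-1/469))/4 = (18/67 - a/469)/4 = 9/134 - a/1876)
r(x, Y) = 6 + 6*Y (r(x, Y) = 6*(1 + Y) = 6 + 6*Y)
X = -2751 (X = -7 + (((6 + 6*(-36)) - 1138) - 1396) = -7 + (((6 - 216) - 1138) - 1396) = -7 + ((-210 - 1138) - 1396) = -7 + (-1348 - 1396) = -7 - 2744 = -2751)
s*X + n(-211, -365) = -84*(-2751) + (9/134 - 1/1876*(-211)) = 231084 + (9/134 + 211/1876) = 231084 + 337/1876 = 433513921/1876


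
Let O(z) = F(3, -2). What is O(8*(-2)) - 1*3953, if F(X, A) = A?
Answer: -3955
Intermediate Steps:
O(z) = -2
O(8*(-2)) - 1*3953 = -2 - 1*3953 = -2 - 3953 = -3955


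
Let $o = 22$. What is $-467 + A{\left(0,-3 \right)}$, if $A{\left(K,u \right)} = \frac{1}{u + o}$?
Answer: $- \frac{8872}{19} \approx -466.95$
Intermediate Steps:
$A{\left(K,u \right)} = \frac{1}{22 + u}$ ($A{\left(K,u \right)} = \frac{1}{u + 22} = \frac{1}{22 + u}$)
$-467 + A{\left(0,-3 \right)} = -467 + \frac{1}{22 - 3} = -467 + \frac{1}{19} = - \frac{8872}{19}$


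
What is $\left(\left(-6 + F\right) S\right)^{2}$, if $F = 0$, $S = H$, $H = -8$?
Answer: $2304$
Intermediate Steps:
$S = -8$
$\left(\left(-6 + F\right) S\right)^{2} = \left(\left(-6 + 0\right) \left(-8\right)\right)^{2} = \left(\left(-6\right) \left(-8\right)\right)^{2} = 48^{2} = 2304$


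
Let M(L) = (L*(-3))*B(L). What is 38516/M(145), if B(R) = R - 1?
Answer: -9629/15660 ≈ -0.61488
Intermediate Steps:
B(R) = -1 + R
M(L) = -3*L*(-1 + L) (M(L) = (L*(-3))*(-1 + L) = (-3*L)*(-1 + L) = -3*L*(-1 + L))
38516/M(145) = 38516/((3*145*(1 - 1*145))) = 38516/((3*145*(1 - 145))) = 38516/((3*145*(-144))) = 38516/(-62640) = 38516*(-1/62640) = -9629/15660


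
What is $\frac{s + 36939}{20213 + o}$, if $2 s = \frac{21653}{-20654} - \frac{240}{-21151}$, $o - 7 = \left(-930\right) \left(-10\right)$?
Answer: $\frac{32273354734369}{25791786596160} \approx 1.2513$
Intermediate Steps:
$o = 9307$ ($o = 7 - -9300 = 7 + 9300 = 9307$)
$s = - \frac{453025643}{873705508}$ ($s = \frac{\frac{21653}{-20654} - \frac{240}{-21151}}{2} = \frac{21653 \left(- \frac{1}{20654}\right) - - \frac{240}{21151}}{2} = \frac{- \frac{21653}{20654} + \frac{240}{21151}}{2} = \frac{1}{2} \left(- \frac{453025643}{436852754}\right) = - \frac{453025643}{873705508} \approx -0.51851$)
$\frac{s + 36939}{20213 + o} = \frac{- \frac{453025643}{873705508} + 36939}{20213 + 9307} = \frac{32273354734369}{873705508 \cdot 29520} = \frac{32273354734369}{873705508} \cdot \frac{1}{29520} = \frac{32273354734369}{25791786596160}$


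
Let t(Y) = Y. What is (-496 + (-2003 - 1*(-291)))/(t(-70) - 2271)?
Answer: 2208/2341 ≈ 0.94319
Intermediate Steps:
(-496 + (-2003 - 1*(-291)))/(t(-70) - 2271) = (-496 + (-2003 - 1*(-291)))/(-70 - 2271) = (-496 + (-2003 + 291))/(-2341) = (-496 - 1712)*(-1/2341) = -2208*(-1/2341) = 2208/2341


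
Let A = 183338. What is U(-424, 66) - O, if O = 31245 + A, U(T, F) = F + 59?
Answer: -214458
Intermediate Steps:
U(T, F) = 59 + F
O = 214583 (O = 31245 + 183338 = 214583)
U(-424, 66) - O = (59 + 66) - 1*214583 = 125 - 214583 = -214458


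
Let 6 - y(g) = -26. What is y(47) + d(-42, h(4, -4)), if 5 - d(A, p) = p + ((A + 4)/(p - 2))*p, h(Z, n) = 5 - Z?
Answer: -2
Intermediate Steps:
y(g) = 32 (y(g) = 6 - 1*(-26) = 6 + 26 = 32)
d(A, p) = 5 - p - p*(4 + A)/(-2 + p) (d(A, p) = 5 - (p + ((A + 4)/(p - 2))*p) = 5 - (p + ((4 + A)/(-2 + p))*p) = 5 - (p + p*(4 + A)/(-2 + p)) = 5 + (-p - p*(4 + A)/(-2 + p)) = 5 - p - p*(4 + A)/(-2 + p))
y(47) + d(-42, h(4, -4)) = 32 + (-10 - (5 - 1*4)**2 + 3*(5 - 1*4) - 1*(-42)*(5 - 1*4))/(-2 + (5 - 1*4)) = 32 + (-10 - (5 - 4)**2 + 3*(5 - 4) - 1*(-42)*(5 - 4))/(-2 + (5 - 4)) = 32 + (-10 - 1*1**2 + 3*1 - 1*(-42)*1)/(-2 + 1) = 32 + (-10 - 1*1 + 3 + 42)/(-1) = 32 - (-10 - 1 + 3 + 42) = 32 - 1*34 = 32 - 34 = -2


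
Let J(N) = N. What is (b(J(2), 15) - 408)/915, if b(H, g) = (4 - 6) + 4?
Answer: -406/915 ≈ -0.44372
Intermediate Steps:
b(H, g) = 2 (b(H, g) = -2 + 4 = 2)
(b(J(2), 15) - 408)/915 = (2 - 408)/915 = -406*1/915 = -406/915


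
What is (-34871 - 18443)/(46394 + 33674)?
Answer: -26657/40034 ≈ -0.66586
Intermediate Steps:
(-34871 - 18443)/(46394 + 33674) = -53314/80068 = -53314*1/80068 = -26657/40034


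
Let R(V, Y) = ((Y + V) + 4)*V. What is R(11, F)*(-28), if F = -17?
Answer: 616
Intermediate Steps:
R(V, Y) = V*(4 + V + Y) (R(V, Y) = ((V + Y) + 4)*V = (4 + V + Y)*V = V*(4 + V + Y))
R(11, F)*(-28) = (11*(4 + 11 - 17))*(-28) = (11*(-2))*(-28) = -22*(-28) = 616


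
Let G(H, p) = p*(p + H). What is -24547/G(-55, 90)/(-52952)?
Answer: 24547/166798800 ≈ 0.00014717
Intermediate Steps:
G(H, p) = p*(H + p)
-24547/G(-55, 90)/(-52952) = -24547*1/(90*(-55 + 90))/(-52952) = -24547/(90*35)*(-1/52952) = -24547/3150*(-1/52952) = 24547/166798800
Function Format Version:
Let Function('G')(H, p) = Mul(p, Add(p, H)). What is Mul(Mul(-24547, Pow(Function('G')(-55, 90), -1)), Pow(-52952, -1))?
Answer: Rational(24547, 166798800) ≈ 0.00014717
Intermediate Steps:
Function('G')(H, p) = Mul(p, Add(H, p))
Mul(Mul(-24547, Pow(Function('G')(-55, 90), -1)), Pow(-52952, -1)) = Mul(Mul(-24547, Pow(Mul(90, Add(-55, 90)), -1)), Pow(-52952, -1)) = Mul(Mul(-24547, Pow(Mul(90, 35), -1)), Rational(-1, 52952)) = Mul(Mul(-24547, Pow(3150, -1)), Rational(-1, 52952)) = Mul(Mul(-24547, Rational(1, 3150)), Rational(-1, 52952)) = Mul(Rational(-24547, 3150), Rational(-1, 52952)) = Rational(24547, 166798800)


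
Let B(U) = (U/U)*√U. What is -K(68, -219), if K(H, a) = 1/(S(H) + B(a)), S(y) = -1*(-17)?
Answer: I/(√219 - 17*I) ≈ -0.033465 + 0.029131*I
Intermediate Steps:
S(y) = 17
B(U) = √U (B(U) = 1*√U = √U)
K(H, a) = 1/(17 + √a)
-K(68, -219) = -1/(17 + √(-219)) = -1/(17 + I*√219)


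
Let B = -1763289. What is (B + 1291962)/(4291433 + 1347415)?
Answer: -157109/1879616 ≈ -0.083586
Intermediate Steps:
(B + 1291962)/(4291433 + 1347415) = (-1763289 + 1291962)/(4291433 + 1347415) = -471327/5638848 = -471327*1/5638848 = -157109/1879616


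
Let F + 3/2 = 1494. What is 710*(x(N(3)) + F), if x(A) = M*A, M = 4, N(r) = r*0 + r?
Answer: 1068195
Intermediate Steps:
N(r) = r (N(r) = 0 + r = r)
F = 2985/2 (F = -3/2 + 1494 = 2985/2 ≈ 1492.5)
x(A) = 4*A
710*(x(N(3)) + F) = 710*(4*3 + 2985/2) = 710*(12 + 2985/2) = 710*(3009/2) = 1068195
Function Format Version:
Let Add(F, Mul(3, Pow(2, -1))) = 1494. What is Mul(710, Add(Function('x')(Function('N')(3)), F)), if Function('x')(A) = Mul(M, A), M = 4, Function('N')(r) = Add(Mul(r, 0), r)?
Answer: 1068195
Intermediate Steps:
Function('N')(r) = r (Function('N')(r) = Add(0, r) = r)
F = Rational(2985, 2) (F = Add(Rational(-3, 2), 1494) = Rational(2985, 2) ≈ 1492.5)
Function('x')(A) = Mul(4, A)
Mul(710, Add(Function('x')(Function('N')(3)), F)) = Mul(710, Add(Mul(4, 3), Rational(2985, 2))) = Mul(710, Add(12, Rational(2985, 2))) = Mul(710, Rational(3009, 2)) = 1068195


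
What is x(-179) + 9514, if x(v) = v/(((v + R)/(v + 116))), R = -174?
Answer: 3347165/353 ≈ 9482.0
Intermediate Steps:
x(v) = v*(116 + v)/(-174 + v) (x(v) = v/(((v - 174)/(v + 116))) = v/(((-174 + v)/(116 + v))) = v*((116 + v)/(-174 + v)) = v*(116 + v)/(-174 + v))
x(-179) + 9514 = -179*(116 - 179)/(-174 - 179) + 9514 = -179*(-63)/(-353) + 9514 = -179*(-1/353)*(-63) + 9514 = -11277/353 + 9514 = 3347165/353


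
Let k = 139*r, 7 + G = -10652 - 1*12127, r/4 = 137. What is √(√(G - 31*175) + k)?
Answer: √(76172 + I*√28211) ≈ 275.99 + 0.304*I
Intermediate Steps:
r = 548 (r = 4*137 = 548)
G = -22786 (G = -7 + (-10652 - 1*12127) = -7 + (-10652 - 12127) = -7 - 22779 = -22786)
k = 76172 (k = 139*548 = 76172)
√(√(G - 31*175) + k) = √(√(-22786 - 31*175) + 76172) = √(√(-22786 - 5425) + 76172) = √(√(-28211) + 76172) = √(I*√28211 + 76172) = √(76172 + I*√28211)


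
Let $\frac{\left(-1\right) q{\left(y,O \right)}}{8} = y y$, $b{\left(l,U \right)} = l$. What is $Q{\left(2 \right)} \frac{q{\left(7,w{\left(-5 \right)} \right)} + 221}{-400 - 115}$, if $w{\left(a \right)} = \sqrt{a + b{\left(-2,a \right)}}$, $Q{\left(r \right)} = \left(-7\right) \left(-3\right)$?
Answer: $\frac{3591}{515} \approx 6.9728$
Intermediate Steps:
$Q{\left(r \right)} = 21$
$w{\left(a \right)} = \sqrt{-2 + a}$ ($w{\left(a \right)} = \sqrt{a - 2} = \sqrt{-2 + a}$)
$q{\left(y,O \right)} = - 8 y^{2}$ ($q{\left(y,O \right)} = - 8 y y = - 8 y^{2}$)
$Q{\left(2 \right)} \frac{q{\left(7,w{\left(-5 \right)} \right)} + 221}{-400 - 115} = 21 \frac{- 8 \cdot 7^{2} + 221}{-400 - 115} = 21 \frac{\left(-8\right) 49 + 221}{-515} = 21 \left(-392 + 221\right) \left(- \frac{1}{515}\right) = 21 \left(\left(-171\right) \left(- \frac{1}{515}\right)\right) = 21 \cdot \frac{171}{515} = \frac{3591}{515}$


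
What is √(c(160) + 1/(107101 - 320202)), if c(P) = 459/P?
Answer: √4253896024510/1217720 ≈ 1.6937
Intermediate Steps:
√(c(160) + 1/(107101 - 320202)) = √(459/160 + 1/(107101 - 320202)) = √(459*(1/160) + 1/(-213101)) = √(459/160 - 1/213101) = √(97813199/34096160) = √4253896024510/1217720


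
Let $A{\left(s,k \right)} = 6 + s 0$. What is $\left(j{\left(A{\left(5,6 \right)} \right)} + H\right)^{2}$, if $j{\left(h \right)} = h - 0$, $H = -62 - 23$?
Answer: $6241$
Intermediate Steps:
$A{\left(s,k \right)} = 6$ ($A{\left(s,k \right)} = 6 + 0 = 6$)
$H = -85$ ($H = -62 - 23 = -85$)
$j{\left(h \right)} = h$ ($j{\left(h \right)} = h + 0 = h$)
$\left(j{\left(A{\left(5,6 \right)} \right)} + H\right)^{2} = \left(6 - 85\right)^{2} = \left(-79\right)^{2} = 6241$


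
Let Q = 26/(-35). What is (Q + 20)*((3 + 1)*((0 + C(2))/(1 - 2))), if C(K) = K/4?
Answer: -1348/35 ≈ -38.514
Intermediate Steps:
C(K) = K/4 (C(K) = K*(¼) = K/4)
Q = -26/35 (Q = 26*(-1/35) = -26/35 ≈ -0.74286)
(Q + 20)*((3 + 1)*((0 + C(2))/(1 - 2))) = (-26/35 + 20)*((3 + 1)*((0 + (¼)*2)/(1 - 2))) = 674*(4*((0 + ½)/(-1)))/35 = 674*(4*((½)*(-1)))/35 = 674*(4*(-½))/35 = (674/35)*(-2) = -1348/35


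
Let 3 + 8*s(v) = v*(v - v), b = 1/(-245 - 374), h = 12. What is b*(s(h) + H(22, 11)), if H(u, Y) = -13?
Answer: 107/4952 ≈ 0.021607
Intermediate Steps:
b = -1/619 (b = 1/(-619) = -1/619 ≈ -0.0016155)
s(v) = -3/8 (s(v) = -3/8 + (v*(v - v))/8 = -3/8 + (v*0)/8 = -3/8 + (⅛)*0 = -3/8 + 0 = -3/8)
b*(s(h) + H(22, 11)) = -(-3/8 - 13)/619 = -1/619*(-107/8) = 107/4952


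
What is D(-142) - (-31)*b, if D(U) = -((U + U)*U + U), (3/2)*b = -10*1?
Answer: -121178/3 ≈ -40393.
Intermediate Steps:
b = -20/3 (b = 2*(-10*1)/3 = (⅔)*(-10) = -20/3 ≈ -6.6667)
D(U) = -U - 2*U² (D(U) = -((2*U)*U + U) = -(2*U² + U) = -(U + 2*U²) = -U - 2*U²)
D(-142) - (-31)*b = -1*(-142)*(1 + 2*(-142)) - (-31)*(-20)/3 = -1*(-142)*(1 - 284) - 1*620/3 = -1*(-142)*(-283) - 620/3 = -40186 - 620/3 = -121178/3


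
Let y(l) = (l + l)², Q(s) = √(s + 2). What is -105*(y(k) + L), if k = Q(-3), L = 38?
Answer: -3570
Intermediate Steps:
Q(s) = √(2 + s)
k = I (k = √(2 - 3) = √(-1) = I ≈ 1.0*I)
y(l) = 4*l² (y(l) = (2*l)² = 4*l²)
-105*(y(k) + L) = -105*(4*I² + 38) = -105*(4*(-1) + 38) = -105*(-4 + 38) = -105*34 = -3570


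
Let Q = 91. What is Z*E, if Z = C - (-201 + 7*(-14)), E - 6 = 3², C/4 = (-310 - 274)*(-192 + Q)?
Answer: 3543525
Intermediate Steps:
C = 235936 (C = 4*((-310 - 274)*(-192 + 91)) = 4*(-584*(-101)) = 4*58984 = 235936)
E = 15 (E = 6 + 3² = 6 + 9 = 15)
Z = 236235 (Z = 235936 - (-201 + 7*(-14)) = 235936 - (-201 - 98) = 235936 - 1*(-299) = 235936 + 299 = 236235)
Z*E = 236235*15 = 3543525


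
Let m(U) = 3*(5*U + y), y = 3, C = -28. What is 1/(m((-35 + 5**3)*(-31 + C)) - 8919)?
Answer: -1/88560 ≈ -1.1292e-5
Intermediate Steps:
m(U) = 9 + 15*U (m(U) = 3*(5*U + 3) = 3*(3 + 5*U) = 9 + 15*U)
1/(m((-35 + 5**3)*(-31 + C)) - 8919) = 1/((9 + 15*((-35 + 5**3)*(-31 - 28))) - 8919) = 1/((9 + 15*((-35 + 125)*(-59))) - 8919) = 1/((9 + 15*(90*(-59))) - 8919) = 1/((9 + 15*(-5310)) - 8919) = 1/((9 - 79650) - 8919) = 1/(-79641 - 8919) = 1/(-88560) = -1/88560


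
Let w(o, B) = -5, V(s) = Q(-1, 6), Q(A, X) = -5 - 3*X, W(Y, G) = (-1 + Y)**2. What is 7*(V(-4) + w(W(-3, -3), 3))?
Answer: -196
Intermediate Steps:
V(s) = -23 (V(s) = -5 - 3*6 = -5 - 18 = -23)
7*(V(-4) + w(W(-3, -3), 3)) = 7*(-23 - 5) = 7*(-28) = -196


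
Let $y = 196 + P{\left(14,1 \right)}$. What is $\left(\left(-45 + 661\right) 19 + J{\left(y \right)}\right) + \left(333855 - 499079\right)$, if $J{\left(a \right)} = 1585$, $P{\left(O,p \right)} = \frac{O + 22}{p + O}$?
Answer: $-151935$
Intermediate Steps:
$P{\left(O,p \right)} = \frac{22 + O}{O + p}$
$y = \frac{992}{5}$ ($y = 196 + \frac{22 + 14}{14 + 1} = 196 + \frac{1}{15} \cdot 36 = 196 + \frac{12}{5} = \frac{992}{5} \approx 198.4$)
$\left(\left(-45 + 661\right) 19 + J{\left(y \right)}\right) + \left(333855 - 499079\right) = \left(\left(-45 + 661\right) 19 + 1585\right) + \left(333855 - 499079\right) = \left(616 \cdot 19 + 1585\right) - 165224 = \left(11704 + 1585\right) - 165224 = 13289 - 165224 = -151935$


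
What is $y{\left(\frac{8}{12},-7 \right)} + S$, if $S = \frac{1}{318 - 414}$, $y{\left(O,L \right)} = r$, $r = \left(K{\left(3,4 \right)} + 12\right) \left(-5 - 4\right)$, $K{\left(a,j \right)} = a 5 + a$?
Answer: $- \frac{25921}{96} \approx -270.01$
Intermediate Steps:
$K{\left(a,j \right)} = 6 a$ ($K{\left(a,j \right)} = 5 a + a = 6 a$)
$r = -270$ ($r = \left(6 \cdot 3 + 12\right) \left(-5 - 4\right) = \left(18 + 12\right) \left(-9\right) = 30 \left(-9\right) = -270$)
$y{\left(O,L \right)} = -270$
$S = - \frac{1}{96}$ ($S = \frac{1}{-96} = - \frac{1}{96} \approx -0.010417$)
$y{\left(\frac{8}{12},-7 \right)} + S = -270 - \frac{1}{96} = - \frac{25921}{96}$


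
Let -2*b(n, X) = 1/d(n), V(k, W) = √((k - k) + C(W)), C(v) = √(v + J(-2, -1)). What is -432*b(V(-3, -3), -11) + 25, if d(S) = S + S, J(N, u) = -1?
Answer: 79 - 54*I ≈ 79.0 - 54.0*I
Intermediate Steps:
d(S) = 2*S
C(v) = √(-1 + v) (C(v) = √(v - 1) = √(-1 + v))
V(k, W) = (-1 + W)^(¼) (V(k, W) = √((k - k) + √(-1 + W)) = √(0 + √(-1 + W)) = √(√(-1 + W)) = (-1 + W)^(¼))
b(n, X) = -1/(4*n) (b(n, X) = -1/(2*n)/2 = -1/(4*n))
-432*b(V(-3, -3), -11) + 25 = -(-108)/((-1 - 3)^(¼)) + 25 = -(-108)/((-4)^(¼)) + 25 = -(-108)/((-1)^(¼)*√2) + 25 = -(-108)*(-(-1)^(¾)*√2/2) + 25 = -54*(-1)^(¾)*√2 + 25 = 25 - 54*(-1)^(¾)*√2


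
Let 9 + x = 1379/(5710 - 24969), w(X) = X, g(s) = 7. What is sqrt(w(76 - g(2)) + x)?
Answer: 31*sqrt(23130059)/19259 ≈ 7.7413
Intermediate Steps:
x = -174710/19259 (x = -9 + 1379/(5710 - 24969) = -9 + 1379/(-19259) = -9 + 1379*(-1/19259) = -9 - 1379/19259 = -174710/19259 ≈ -9.0716)
sqrt(w(76 - g(2)) + x) = sqrt((76 - 1*7) - 174710/19259) = sqrt((76 - 7) - 174710/19259) = sqrt(69 - 174710/19259) = sqrt(1154161/19259) = 31*sqrt(23130059)/19259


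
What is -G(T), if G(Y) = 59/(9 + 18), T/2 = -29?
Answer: -59/27 ≈ -2.1852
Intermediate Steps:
T = -58 (T = 2*(-29) = -58)
G(Y) = 59/27
-G(T) = -1*59/27 = -59/27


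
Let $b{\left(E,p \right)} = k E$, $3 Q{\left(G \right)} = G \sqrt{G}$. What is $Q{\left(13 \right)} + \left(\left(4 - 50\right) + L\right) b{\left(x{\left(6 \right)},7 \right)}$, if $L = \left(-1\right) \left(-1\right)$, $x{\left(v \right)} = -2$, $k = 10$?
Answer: $900 + \frac{13 \sqrt{13}}{3} \approx 915.62$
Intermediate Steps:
$L = 1$
$Q{\left(G \right)} = \frac{G^{\frac{3}{2}}}{3}$ ($Q{\left(G \right)} = \frac{G \sqrt{G}}{3} = \frac{G^{\frac{3}{2}}}{3}$)
$b{\left(E,p \right)} = 10 E$
$Q{\left(13 \right)} + \left(\left(4 - 50\right) + L\right) b{\left(x{\left(6 \right)},7 \right)} = \frac{13^{\frac{3}{2}}}{3} + \left(\left(4 - 50\right) + 1\right) 10 \left(-2\right) = \frac{13 \sqrt{13}}{3} + \left(-46 + 1\right) \left(-20\right) = \frac{13 \sqrt{13}}{3} - -900 = \frac{13 \sqrt{13}}{3} + 900 = 900 + \frac{13 \sqrt{13}}{3}$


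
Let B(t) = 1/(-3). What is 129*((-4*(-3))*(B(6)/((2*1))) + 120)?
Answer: 15222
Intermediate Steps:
B(t) = -⅓ (B(t) = 1*(-⅓) = -⅓)
129*((-4*(-3))*(B(6)/((2*1))) + 120) = 129*((-4*(-3))*(-1/(3*(2*1))) + 120) = 129*(12*(-⅓/2) + 120) = 129*(12*(-⅓*½) + 120) = 129*(12*(-⅙) + 120) = 129*(-2 + 120) = 129*118 = 15222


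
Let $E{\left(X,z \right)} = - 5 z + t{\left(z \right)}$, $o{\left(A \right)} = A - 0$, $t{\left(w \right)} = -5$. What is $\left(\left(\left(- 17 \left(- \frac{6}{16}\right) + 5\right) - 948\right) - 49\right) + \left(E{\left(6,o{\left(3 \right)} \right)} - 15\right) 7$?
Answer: $- \frac{9845}{8} \approx -1230.6$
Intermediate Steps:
$o{\left(A \right)} = A$ ($o{\left(A \right)} = A + 0 = A$)
$E{\left(X,z \right)} = -5 - 5 z$ ($E{\left(X,z \right)} = - 5 z - 5 = -5 - 5 z$)
$\left(\left(\left(- 17 \left(- \frac{6}{16}\right) + 5\right) - 948\right) - 49\right) + \left(E{\left(6,o{\left(3 \right)} \right)} - 15\right) 7 = \left(\left(\left(- 17 \left(- \frac{6}{16}\right) + 5\right) - 948\right) - 49\right) + \left(\left(-5 - 15\right) - 15\right) 7 = \left(\left(\left(- 17 \left(\left(-6\right) \frac{1}{16}\right) + 5\right) - 948\right) - 49\right) + \left(\left(-5 - 15\right) - 15\right) 7 = \left(\left(\left(\left(-17\right) \left(- \frac{3}{8}\right) + 5\right) - 948\right) - 49\right) + \left(-20 - 15\right) 7 = \left(\left(\left(\frac{51}{8} + 5\right) - 948\right) - 49\right) - 245 = \left(\left(\frac{91}{8} - 948\right) - 49\right) - 245 = \left(- \frac{7493}{8} - 49\right) - 245 = - \frac{7885}{8} - 245 = - \frac{9845}{8}$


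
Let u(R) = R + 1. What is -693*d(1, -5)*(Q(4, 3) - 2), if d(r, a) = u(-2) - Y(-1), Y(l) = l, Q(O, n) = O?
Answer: 0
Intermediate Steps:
u(R) = 1 + R
d(r, a) = 0 (d(r, a) = (1 - 2) - 1*(-1) = -1 + 1 = 0)
-693*d(1, -5)*(Q(4, 3) - 2) = -0*(4 - 2) = -0*2 = -693*0 = 0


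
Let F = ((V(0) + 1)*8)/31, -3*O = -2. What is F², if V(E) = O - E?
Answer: 1600/8649 ≈ 0.18499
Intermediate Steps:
O = ⅔ (O = -⅓*(-2) = ⅔ ≈ 0.66667)
V(E) = ⅔ - E
F = 40/93 (F = (((⅔ - 1*0) + 1)*8)/31 = (((⅔ + 0) + 1)*8)*(1/31) = ((⅔ + 1)*8)*(1/31) = ((5/3)*8)*(1/31) = (40/3)*(1/31) = 40/93 ≈ 0.43011)
F² = (40/93)² = 1600/8649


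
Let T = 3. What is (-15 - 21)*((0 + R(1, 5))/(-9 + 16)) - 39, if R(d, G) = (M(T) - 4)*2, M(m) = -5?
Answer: 375/7 ≈ 53.571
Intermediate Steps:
R(d, G) = -18 (R(d, G) = (-5 - 4)*2 = -9*2 = -18)
(-15 - 21)*((0 + R(1, 5))/(-9 + 16)) - 39 = (-15 - 21)*((0 - 18)/(-9 + 16)) - 39 = -(-648)/7 - 39 = -36*(-18/7) - 39 = 648/7 - 39 = 375/7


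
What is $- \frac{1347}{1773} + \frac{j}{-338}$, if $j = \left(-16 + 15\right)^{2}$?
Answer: $- \frac{152353}{199758} \approx -0.76269$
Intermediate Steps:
$j = 1$ ($j = \left(-1\right)^{2} = 1$)
$- \frac{1347}{1773} + \frac{j}{-338} = - \frac{1347}{1773} + 1 \frac{1}{-338} = \left(-1347\right) \frac{1}{1773} + 1 \left(- \frac{1}{338}\right) = - \frac{449}{591} - \frac{1}{338} = - \frac{152353}{199758}$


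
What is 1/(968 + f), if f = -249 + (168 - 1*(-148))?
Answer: 1/1035 ≈ 0.00096618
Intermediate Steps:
f = 67 (f = -249 + (168 + 148) = -249 + 316 = 67)
1/(968 + f) = 1/(968 + 67) = 1/1035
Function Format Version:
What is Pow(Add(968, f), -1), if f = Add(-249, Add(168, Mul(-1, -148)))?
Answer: Rational(1, 1035) ≈ 0.00096618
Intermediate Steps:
f = 67 (f = Add(-249, Add(168, 148)) = Add(-249, 316) = 67)
Pow(Add(968, f), -1) = Pow(Add(968, 67), -1) = Pow(1035, -1) = Rational(1, 1035)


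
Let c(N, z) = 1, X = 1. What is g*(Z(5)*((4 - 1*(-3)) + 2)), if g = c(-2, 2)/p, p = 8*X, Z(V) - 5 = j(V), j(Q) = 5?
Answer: 45/4 ≈ 11.250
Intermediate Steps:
Z(V) = 10 (Z(V) = 5 + 5 = 10)
p = 8 (p = 8*1 = 8)
g = 1/8 ≈ 0.12500
g*(Z(5)*((4 - 1*(-3)) + 2)) = (10*((4 - 1*(-3)) + 2))/8 = (10*((4 + 3) + 2))/8 = (10*(7 + 2))/8 = (10*9)/8 = (1/8)*90 = 45/4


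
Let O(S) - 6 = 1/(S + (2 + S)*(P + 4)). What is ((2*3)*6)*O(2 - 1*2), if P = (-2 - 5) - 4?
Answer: 1494/7 ≈ 213.43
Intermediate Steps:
P = -11 (P = -7 - 4 = -11)
O(S) = 6 + 1/(-14 - 6*S) (O(S) = 6 + 1/(S + (2 + S)*(-11 + 4)) = 6 + 1/(S + (2 + S)*(-7)) = 6 + 1/(S + (-14 - 7*S)) = 6 + 1/(-14 - 6*S))
((2*3)*6)*O(2 - 1*2) = ((2*3)*6)*((83 + 36*(2 - 1*2))/(2*(7 + 3*(2 - 1*2)))) = (6*6)*((83 + 36*(2 - 2))/(2*(7 + 3*(2 - 2)))) = 36*((83 + 36*0)/(2*(7 + 3*0))) = 36*((83 + 0)/(2*(7 + 0))) = 36*((½)*83/7) = 36*((½)*(⅐)*83) = 36*(83/14) = 1494/7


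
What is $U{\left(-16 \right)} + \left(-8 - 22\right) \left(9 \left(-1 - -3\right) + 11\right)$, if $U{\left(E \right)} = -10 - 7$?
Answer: $-887$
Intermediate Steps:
$U{\left(E \right)} = -17$ ($U{\left(E \right)} = -10 - 7 = -17$)
$U{\left(-16 \right)} + \left(-8 - 22\right) \left(9 \left(-1 - -3\right) + 11\right) = -17 + \left(-8 - 22\right) \left(9 \left(-1 - -3\right) + 11\right) = -17 + \left(-8 - 22\right) \left(9 \left(-1 + 3\right) + 11\right) = -17 - 30 \left(9 \cdot 2 + 11\right) = -17 - 30 \left(18 + 11\right) = -17 - 870 = -887$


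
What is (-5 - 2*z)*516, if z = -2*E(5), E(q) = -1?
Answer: -4644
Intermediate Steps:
z = 2 (z = -2*(-1) = 2)
(-5 - 2*z)*516 = (-5 - 2*2)*516 = (-5 - 4)*516 = -9*516 = -4644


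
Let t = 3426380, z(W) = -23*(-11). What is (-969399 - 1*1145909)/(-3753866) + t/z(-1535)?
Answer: 6431353279002/474864049 ≈ 13544.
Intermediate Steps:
z(W) = 253
(-969399 - 1*1145909)/(-3753866) + t/z(-1535) = (-969399 - 1*1145909)/(-3753866) + 3426380/253 = (-969399 - 1145909)*(-1/3753866) + 3426380*(1/253) = -2115308*(-1/3753866) + 3426380/253 = 1057654/1876933 + 3426380/253 = 6431353279002/474864049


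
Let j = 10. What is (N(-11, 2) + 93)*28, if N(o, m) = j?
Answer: 2884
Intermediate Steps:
N(o, m) = 10
(N(-11, 2) + 93)*28 = (10 + 93)*28 = 103*28 = 2884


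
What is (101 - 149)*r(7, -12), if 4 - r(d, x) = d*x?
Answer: -4224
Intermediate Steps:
r(d, x) = 4 - d*x
(101 - 149)*r(7, -12) = (101 - 149)*(4 - 1*7*(-12)) = -48*(4 + 84) = -48*88 = -4224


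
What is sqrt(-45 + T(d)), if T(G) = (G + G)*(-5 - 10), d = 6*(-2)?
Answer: 3*sqrt(35) ≈ 17.748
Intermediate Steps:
d = -12
T(G) = -30*G (T(G) = (2*G)*(-15) = -30*G)
sqrt(-45 + T(d)) = sqrt(-45 - 30*(-12)) = sqrt(-45 + 360) = sqrt(315) = 3*sqrt(35)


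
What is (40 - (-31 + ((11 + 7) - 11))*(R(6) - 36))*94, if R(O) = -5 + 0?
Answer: -88736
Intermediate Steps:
R(O) = -5
(40 - (-31 + ((11 + 7) - 11))*(R(6) - 36))*94 = (40 - (-31 + ((11 + 7) - 11))*(-5 - 36))*94 = (40 - (-31 + (18 - 11))*(-41))*94 = (40 - (-31 + 7)*(-41))*94 = (40 - (-24)*(-41))*94 = (40 - 1*984)*94 = (40 - 984)*94 = -944*94 = -88736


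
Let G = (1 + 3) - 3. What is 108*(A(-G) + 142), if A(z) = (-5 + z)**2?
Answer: 19224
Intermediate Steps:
G = 1 (G = 4 - 3 = 1)
108*(A(-G) + 142) = 108*((-5 - 1*1)**2 + 142) = 108*((-5 - 1)**2 + 142) = 108*((-6)**2 + 142) = 108*(36 + 142) = 108*178 = 19224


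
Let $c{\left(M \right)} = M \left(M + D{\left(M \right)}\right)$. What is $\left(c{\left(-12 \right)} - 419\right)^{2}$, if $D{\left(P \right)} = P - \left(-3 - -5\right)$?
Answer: $11449$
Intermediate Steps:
$D{\left(P \right)} = -2 + P$ ($D{\left(P \right)} = P - \left(-3 + 5\right) = P - 2 = -2 + P$)
$c{\left(M \right)} = M \left(-2 + 2 M\right)$ ($c{\left(M \right)} = M \left(M + \left(-2 + M\right)\right) = M \left(-2 + 2 M\right)$)
$\left(c{\left(-12 \right)} - 419\right)^{2} = \left(2 \left(-12\right) \left(-1 - 12\right) - 419\right)^{2} = \left(2 \left(-12\right) \left(-13\right) - 419\right)^{2} = \left(312 - 419\right)^{2} = \left(-107\right)^{2} = 11449$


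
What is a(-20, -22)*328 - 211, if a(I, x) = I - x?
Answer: 445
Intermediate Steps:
a(-20, -22)*328 - 211 = (-20 - 1*(-22))*328 - 211 = (-20 + 22)*328 - 211 = 2*328 - 211 = 656 - 211 = 445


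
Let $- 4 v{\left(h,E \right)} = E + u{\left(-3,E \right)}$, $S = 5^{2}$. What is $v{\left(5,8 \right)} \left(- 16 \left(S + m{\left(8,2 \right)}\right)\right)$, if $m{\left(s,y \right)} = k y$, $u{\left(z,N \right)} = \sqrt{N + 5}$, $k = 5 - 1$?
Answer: $1056 + 132 \sqrt{13} \approx 1531.9$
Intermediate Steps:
$k = 4$ ($k = 5 - 1 = 4$)
$u{\left(z,N \right)} = \sqrt{5 + N}$
$S = 25$
$m{\left(s,y \right)} = 4 y$
$v{\left(h,E \right)} = - \frac{E}{4} - \frac{\sqrt{5 + E}}{4}$ ($v{\left(h,E \right)} = - \frac{E + \sqrt{5 + E}}{4} = - \frac{E}{4} - \frac{\sqrt{5 + E}}{4}$)
$v{\left(5,8 \right)} \left(- 16 \left(S + m{\left(8,2 \right)}\right)\right) = \left(\left(- \frac{1}{4}\right) 8 - \frac{\sqrt{5 + 8}}{4}\right) \left(- 16 \left(25 + 4 \cdot 2\right)\right) = \left(-2 - \frac{\sqrt{13}}{4}\right) \left(- 16 \left(25 + 8\right)\right) = \left(-2 - \frac{\sqrt{13}}{4}\right) \left(\left(-16\right) 33\right) = \left(-2 - \frac{\sqrt{13}}{4}\right) \left(-528\right) = 1056 + 132 \sqrt{13}$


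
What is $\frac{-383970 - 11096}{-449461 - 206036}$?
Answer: $\frac{395066}{655497} \approx 0.6027$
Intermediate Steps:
$\frac{-383970 - 11096}{-449461 - 206036} = \frac{-383970 + \left(-137158 + 126062\right)}{-655497} = \left(-383970 - 11096\right) \left(- \frac{1}{655497}\right) = \left(-395066\right) \left(- \frac{1}{655497}\right) = \frac{395066}{655497}$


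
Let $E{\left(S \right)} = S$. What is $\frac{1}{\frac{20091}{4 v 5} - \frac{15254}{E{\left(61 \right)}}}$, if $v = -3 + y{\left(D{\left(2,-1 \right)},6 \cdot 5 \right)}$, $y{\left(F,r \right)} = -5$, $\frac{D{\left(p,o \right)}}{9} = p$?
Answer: $- \frac{9760}{3666191} \approx -0.0026622$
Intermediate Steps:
$D{\left(p,o \right)} = 9 p$
$v = -8$ ($v = -3 - 5 = -8$)
$\frac{1}{\frac{20091}{4 v 5} - \frac{15254}{E{\left(61 \right)}}} = \frac{1}{\frac{20091}{4 \left(-8\right) 5} - \frac{15254}{61}} = \frac{1}{\frac{20091}{\left(-32\right) 5} - \frac{15254}{61}} = \frac{1}{\frac{20091}{-160} - \frac{15254}{61}} = \frac{1}{20091 \left(- \frac{1}{160}\right) - \frac{15254}{61}} = \frac{1}{- \frac{20091}{160} - \frac{15254}{61}} = \frac{1}{- \frac{3666191}{9760}} = - \frac{9760}{3666191}$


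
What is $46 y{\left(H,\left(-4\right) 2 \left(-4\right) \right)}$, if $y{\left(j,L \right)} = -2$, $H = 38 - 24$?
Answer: $-92$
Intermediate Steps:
$H = 14$ ($H = 38 - 24 = 14$)
$46 y{\left(H,\left(-4\right) 2 \left(-4\right) \right)} = 46 \left(-2\right) = -92$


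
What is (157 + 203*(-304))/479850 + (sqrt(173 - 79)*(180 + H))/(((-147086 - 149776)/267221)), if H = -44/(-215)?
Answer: -12311/95970 - 5176605212*sqrt(94)/31912665 ≈ -1572.8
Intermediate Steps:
H = 44/215 (H = -44*(-1/215) = 44/215 ≈ 0.20465)
(157 + 203*(-304))/479850 + (sqrt(173 - 79)*(180 + H))/(((-147086 - 149776)/267221)) = (157 + 203*(-304))/479850 + (sqrt(173 - 79)*(180 + 44/215))/(((-147086 - 149776)/267221)) = (157 - 61712)*(1/479850) + (sqrt(94)*(38744/215))/((-296862*1/267221)) = -61555*1/479850 + (38744*sqrt(94)/215)/(-296862/267221) = -12311/95970 + (38744*sqrt(94)/215)*(-267221/296862) = -12311/95970 - 5176605212*sqrt(94)/31912665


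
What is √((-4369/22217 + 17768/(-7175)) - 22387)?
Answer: 2*I*√5689346600034150781/31881395 ≈ 149.63*I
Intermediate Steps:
√((-4369/22217 + 17768/(-7175)) - 22387) = √((-4369*1/22217 + 17768*(-1/7175)) - 22387) = √((-4369/22217 - 17768/7175) - 22387) = √(-426099231/159406975 - 22387) = √(-3569070048556/159406975) = 2*I*√5689346600034150781/31881395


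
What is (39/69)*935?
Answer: 12155/23 ≈ 528.48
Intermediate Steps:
(39/69)*935 = (39*(1/69))*935 = (13/23)*935 = 12155/23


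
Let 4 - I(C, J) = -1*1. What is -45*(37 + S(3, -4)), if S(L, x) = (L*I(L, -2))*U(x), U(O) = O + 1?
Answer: 360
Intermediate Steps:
I(C, J) = 5 (I(C, J) = 4 - (-1) = 4 - 1*(-1) = 4 + 1 = 5)
U(O) = 1 + O
S(L, x) = 5*L*(1 + x) (S(L, x) = (L*5)*(1 + x) = (5*L)*(1 + x) = 5*L*(1 + x))
-45*(37 + S(3, -4)) = -45*(37 + 5*3*(1 - 4)) = -45*(37 + 5*3*(-3)) = -45*(37 - 45) = -45*(-8) = 360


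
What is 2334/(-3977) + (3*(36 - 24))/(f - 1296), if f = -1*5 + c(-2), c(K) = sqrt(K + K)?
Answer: -4136806842/6731490085 - 72*I/1692605 ≈ -0.61455 - 4.2538e-5*I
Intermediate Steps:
c(K) = sqrt(2)*sqrt(K) (c(K) = sqrt(2*K) = sqrt(2)*sqrt(K))
f = -5 + 2*I (f = -1*5 + sqrt(2)*sqrt(-2) = -5 + sqrt(2)*(I*sqrt(2)) = -5 + 2*I ≈ -5.0 + 2.0*I)
2334/(-3977) + (3*(36 - 24))/(f - 1296) = 2334/(-3977) + (3*(36 - 24))/((-5 + 2*I) - 1296) = 2334*(-1/3977) + (3*12)/(-1301 + 2*I) = -2334/3977 + 36*((-1301 - 2*I)/1692605) = -2334/3977 + 36*(-1301 - 2*I)/1692605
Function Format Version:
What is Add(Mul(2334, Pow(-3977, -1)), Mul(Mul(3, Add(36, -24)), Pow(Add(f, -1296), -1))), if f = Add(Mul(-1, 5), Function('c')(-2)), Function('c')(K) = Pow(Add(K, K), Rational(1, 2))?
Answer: Add(Rational(-4136806842, 6731490085), Mul(Rational(-72, 1692605), I)) ≈ Add(-0.61455, Mul(-4.2538e-5, I))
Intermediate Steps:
Function('c')(K) = Mul(Pow(2, Rational(1, 2)), Pow(K, Rational(1, 2))) (Function('c')(K) = Pow(Mul(2, K), Rational(1, 2)) = Mul(Pow(2, Rational(1, 2)), Pow(K, Rational(1, 2))))
f = Add(-5, Mul(2, I)) (f = Add(Mul(-1, 5), Mul(Pow(2, Rational(1, 2)), Pow(-2, Rational(1, 2)))) = Add(-5, Mul(Pow(2, Rational(1, 2)), Mul(I, Pow(2, Rational(1, 2))))) = Add(-5, Mul(2, I)) ≈ Add(-5.0000, Mul(2.0000, I)))
Add(Mul(2334, Pow(-3977, -1)), Mul(Mul(3, Add(36, -24)), Pow(Add(f, -1296), -1))) = Add(Mul(2334, Pow(-3977, -1)), Mul(Mul(3, Add(36, -24)), Pow(Add(Add(-5, Mul(2, I)), -1296), -1))) = Add(Mul(2334, Rational(-1, 3977)), Mul(Mul(3, 12), Pow(Add(-1301, Mul(2, I)), -1))) = Add(Rational(-2334, 3977), Mul(36, Mul(Rational(1, 1692605), Add(-1301, Mul(-2, I))))) = Add(Rational(-2334, 3977), Mul(Rational(36, 1692605), Add(-1301, Mul(-2, I))))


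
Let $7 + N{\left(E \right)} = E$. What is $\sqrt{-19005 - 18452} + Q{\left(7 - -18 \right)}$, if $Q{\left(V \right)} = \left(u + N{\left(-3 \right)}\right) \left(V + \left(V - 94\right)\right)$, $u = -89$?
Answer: $4356 + i \sqrt{37457} \approx 4356.0 + 193.54 i$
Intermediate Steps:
$N{\left(E \right)} = -7 + E$
$Q{\left(V \right)} = 9306 - 198 V$ ($Q{\left(V \right)} = \left(-89 - 10\right) \left(V + \left(V - 94\right)\right) = \left(-89 - 10\right) \left(V + \left(-94 + V\right)\right) = - 99 \left(-94 + 2 V\right) = 9306 - 198 V$)
$\sqrt{-19005 - 18452} + Q{\left(7 - -18 \right)} = \sqrt{-19005 - 18452} + \left(9306 - 198 \left(7 - -18\right)\right) = \sqrt{-37457} + \left(9306 - 198 \left(7 + 18\right)\right) = i \sqrt{37457} + \left(9306 - 4950\right) = i \sqrt{37457} + 4356 = 4356 + i \sqrt{37457}$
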